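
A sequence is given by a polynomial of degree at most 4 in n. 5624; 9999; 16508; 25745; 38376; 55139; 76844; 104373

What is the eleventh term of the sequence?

First differences: 4375, 6509, 9237, 12631, 16763, 21705, 27529
Second differences: 2134, 2728, 3394, 4132, 4942, 5824
Third differences: 594, 666, 738, 810, 882
Fourth differences: 72, 72, 72, 72
The fourth differences are constant (72).
882 + 72 = 954;  5824 + 954 = 6778;  27529 + 6778 = 34307;  104373 + 34307 = 138680
954 + 72 = 1026;  6778 + 1026 = 7804;  34307 + 7804 = 42111;  138680 + 42111 = 180791
1026 + 72 = 1098;  7804 + 1098 = 8902;  42111 + 8902 = 51013;  180791 + 51013 = 231804

231804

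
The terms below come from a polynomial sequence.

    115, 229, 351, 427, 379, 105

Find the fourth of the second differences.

D1: 114, 122, 76, -48, -274
D2: 8, -46, -124, -226
D3: -54, -78, -102
D4: -24, -24

-226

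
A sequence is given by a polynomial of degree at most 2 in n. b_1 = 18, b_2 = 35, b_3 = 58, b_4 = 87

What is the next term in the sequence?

First differences: 17 , 23 , 29
Second differences: 6 , 6
Second differences constant at 6.
29 + 6 = 35;  87 + 35 = 122

122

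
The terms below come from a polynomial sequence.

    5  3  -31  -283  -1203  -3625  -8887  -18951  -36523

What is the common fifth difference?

Δ: -2, -34, -252, -920, -2422, -5262, -10064, -17572
Δ²: -32, -218, -668, -1502, -2840, -4802, -7508
Δ³: -186, -450, -834, -1338, -1962, -2706
Δ⁴: -264, -384, -504, -624, -744
Δ⁵: -120, -120, -120, -120

-120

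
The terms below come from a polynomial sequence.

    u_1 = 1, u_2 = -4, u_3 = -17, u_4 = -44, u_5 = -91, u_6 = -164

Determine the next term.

-269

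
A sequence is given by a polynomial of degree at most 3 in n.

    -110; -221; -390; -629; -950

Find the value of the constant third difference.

Δ: -111, -169, -239, -321
Δ²: -58, -70, -82
Δ³: -12, -12

-12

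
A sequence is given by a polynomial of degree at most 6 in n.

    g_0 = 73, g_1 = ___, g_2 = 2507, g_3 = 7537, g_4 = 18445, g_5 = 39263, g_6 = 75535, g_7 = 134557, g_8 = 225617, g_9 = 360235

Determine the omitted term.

Using the last 8 terms:
D1: 5030  10908  20818  36272  59022  91060  134618
D2: 5878  9910  15454  22750  32038  43558
D3: 4032  5544  7296  9288  11520
D4: 1512  1752  1992  2232
D5: 240  240  240
Constant fifth difference = 240.
Extend backward: 1512 − 240 = 1272;  4032 − 1272 = 2760;  5878 − 2760 = 3118;  5030 − 3118 = 1912;  2507 − 1912 = 595

595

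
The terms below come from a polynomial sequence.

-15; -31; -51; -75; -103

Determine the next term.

-135

D1: -16 , -20 , -24 , -28
D2: -4 , -4 , -4
Second differences constant at -4.
-28 − 4 = -32;  -103 − 32 = -135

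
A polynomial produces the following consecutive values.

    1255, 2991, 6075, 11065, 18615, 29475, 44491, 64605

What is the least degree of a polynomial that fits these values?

First differences: 1736, 3084, 4990, 7550, 10860, 15016, 20114
Second differences: 1348, 1906, 2560, 3310, 4156, 5098
Third differences: 558, 654, 750, 846, 942
Fourth differences: 96, 96, 96, 96
The fourth differences are constant, so the polynomial has degree 4.

4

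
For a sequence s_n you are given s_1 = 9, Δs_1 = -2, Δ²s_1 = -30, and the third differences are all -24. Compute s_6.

Build the table forward from the leading diagonal:
D3: -24  -24  -24  -24  -24  -24
D2: -30  -54  -78  -102  -126  -150
D1: -2  -32  -86  -164  -266  -392
s: 9  7  -25  -111  -275  -541

-541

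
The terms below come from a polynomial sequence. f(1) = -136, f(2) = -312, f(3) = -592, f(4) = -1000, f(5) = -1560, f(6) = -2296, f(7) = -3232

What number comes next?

-176, -280, -408, -560, -736, -936
-104, -128, -152, -176, -200
-24, -24, -24, -24
Constant third difference = -24, so extend:
-200 − 24 = -224;  -936 − 224 = -1160;  -3232 − 1160 = -4392

-4392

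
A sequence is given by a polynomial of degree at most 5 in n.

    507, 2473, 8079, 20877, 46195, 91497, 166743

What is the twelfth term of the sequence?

Δ: 1966, 5606, 12798, 25318, 45302, 75246
Δ²: 3640, 7192, 12520, 19984, 29944
Δ³: 3552, 5328, 7464, 9960
Δ⁴: 1776, 2136, 2496
Δ⁵: 360, 360
Constant fifth difference = 360, so extend:
2496 + 360 = 2856;  9960 + 2856 = 12816;  29944 + 12816 = 42760;  75246 + 42760 = 118006;  166743 + 118006 = 284749
2856 + 360 = 3216;  12816 + 3216 = 16032;  42760 + 16032 = 58792;  118006 + 58792 = 176798;  284749 + 176798 = 461547
3216 + 360 = 3576;  16032 + 3576 = 19608;  58792 + 19608 = 78400;  176798 + 78400 = 255198;  461547 + 255198 = 716745
3576 + 360 = 3936;  19608 + 3936 = 23544;  78400 + 23544 = 101944;  255198 + 101944 = 357142;  716745 + 357142 = 1073887
3936 + 360 = 4296;  23544 + 4296 = 27840;  101944 + 27840 = 129784;  357142 + 129784 = 486926;  1073887 + 486926 = 1560813

1560813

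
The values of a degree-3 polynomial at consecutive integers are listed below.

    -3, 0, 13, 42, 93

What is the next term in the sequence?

172

Δ: 3, 13, 29, 51
Δ²: 10, 16, 22
Δ³: 6, 6
The third differences are constant (6).
22 + 6 = 28;  51 + 28 = 79;  93 + 79 = 172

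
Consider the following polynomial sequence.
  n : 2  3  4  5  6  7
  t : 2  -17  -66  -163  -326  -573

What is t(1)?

9

Δ: -19  -49  -97  -163  -247
Δ²: -30  -48  -66  -84
Δ³: -18  -18  -18
The third differences are constant at -18.
Work back: -30 + 18 = -12;  -19 + 12 = -7;  2 + 7 = 9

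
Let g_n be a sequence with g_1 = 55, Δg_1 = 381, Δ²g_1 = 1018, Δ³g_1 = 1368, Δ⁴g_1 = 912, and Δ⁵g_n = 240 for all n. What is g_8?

108940

Build the table forward from the leading diagonal:
Δ⁵: 240, 240, 240, 240, 240, 240, 240, 240
Δ⁴: 912, 1152, 1392, 1632, 1872, 2112, 2352, 2592
Δ³: 1368, 2280, 3432, 4824, 6456, 8328, 10440, 12792
Δ²: 1018, 2386, 4666, 8098, 12922, 19378, 27706, 38146
Δ: 381, 1399, 3785, 8451, 16549, 29471, 48849, 76555
g: 55, 436, 1835, 5620, 14071, 30620, 60091, 108940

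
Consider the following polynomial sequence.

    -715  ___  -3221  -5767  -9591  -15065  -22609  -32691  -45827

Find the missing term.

-1629

Using the last 7 terms:
-2546  -3824  -5474  -7544  -10082  -13136
-1278  -1650  -2070  -2538  -3054
-372  -420  -468  -516
-48  -48  -48
Constant fourth difference = -48.
Extend backward: -372 + 48 = -324;  -1278 + 324 = -954;  -2546 + 954 = -1592;  -3221 + 1592 = -1629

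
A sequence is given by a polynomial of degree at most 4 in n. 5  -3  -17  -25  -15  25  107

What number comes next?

243

First differences: -8  -14  -8  10  40  82
Second differences: -6  6  18  30  42
Third differences: 12  12  12  12
Third differences constant at 12.
42 + 12 = 54;  82 + 54 = 136;  107 + 136 = 243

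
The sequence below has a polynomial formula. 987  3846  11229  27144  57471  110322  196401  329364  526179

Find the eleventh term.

1197957

First differences: 2859, 7383, 15915, 30327, 52851, 86079, 132963, 196815
Second differences: 4524, 8532, 14412, 22524, 33228, 46884, 63852
Third differences: 4008, 5880, 8112, 10704, 13656, 16968
Fourth differences: 1872, 2232, 2592, 2952, 3312
Fifth differences: 360, 360, 360, 360
Constant fifth difference = 360, so extend:
3312 + 360 = 3672;  16968 + 3672 = 20640;  63852 + 20640 = 84492;  196815 + 84492 = 281307;  526179 + 281307 = 807486
3672 + 360 = 4032;  20640 + 4032 = 24672;  84492 + 24672 = 109164;  281307 + 109164 = 390471;  807486 + 390471 = 1197957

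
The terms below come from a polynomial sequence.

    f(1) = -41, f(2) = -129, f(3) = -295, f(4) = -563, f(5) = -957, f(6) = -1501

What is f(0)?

-7

First differences: -88  -166  -268  -394  -544
Second differences: -78  -102  -126  -150
Third differences: -24  -24  -24
The third differences are constant at -24.
Work back: -78 + 24 = -54;  -88 + 54 = -34;  -41 + 34 = -7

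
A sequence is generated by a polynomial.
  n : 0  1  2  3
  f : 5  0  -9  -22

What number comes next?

First differences: -5, -9, -13
Second differences: -4, -4
The second differences are constant (-4).
-13 − 4 = -17;  -22 − 17 = -39

-39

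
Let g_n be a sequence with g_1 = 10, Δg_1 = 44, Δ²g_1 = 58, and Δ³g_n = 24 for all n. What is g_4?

340

Build the table forward from the leading diagonal:
Δ³: 24  24  24  24
Δ²: 58  82  106  130
Δ: 44  102  184  290
g: 10  54  156  340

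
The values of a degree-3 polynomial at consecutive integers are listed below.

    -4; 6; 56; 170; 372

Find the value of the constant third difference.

Δ: 10, 50, 114, 202
Δ²: 40, 64, 88
Δ³: 24, 24

24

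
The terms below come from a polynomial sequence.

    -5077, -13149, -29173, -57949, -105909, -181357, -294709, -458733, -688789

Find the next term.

-1003069

-8072, -16024, -28776, -47960, -75448, -113352, -164024, -230056
-7952, -12752, -19184, -27488, -37904, -50672, -66032
-4800, -6432, -8304, -10416, -12768, -15360
-1632, -1872, -2112, -2352, -2592
-240, -240, -240, -240
The fifth differences are constant (-240).
-2592 − 240 = -2832;  -15360 − 2832 = -18192;  -66032 − 18192 = -84224;  -230056 − 84224 = -314280;  -688789 − 314280 = -1003069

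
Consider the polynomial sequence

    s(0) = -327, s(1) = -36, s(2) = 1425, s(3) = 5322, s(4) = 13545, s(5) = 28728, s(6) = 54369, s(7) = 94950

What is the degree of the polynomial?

5

Δ: 291, 1461, 3897, 8223, 15183, 25641, 40581
Δ²: 1170, 2436, 4326, 6960, 10458, 14940
Δ³: 1266, 1890, 2634, 3498, 4482
Δ⁴: 624, 744, 864, 984
Δ⁵: 120, 120, 120
The fifth differences are constant, so the polynomial has degree 5.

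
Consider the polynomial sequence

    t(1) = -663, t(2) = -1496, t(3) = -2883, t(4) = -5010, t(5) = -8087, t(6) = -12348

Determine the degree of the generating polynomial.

First differences: -833, -1387, -2127, -3077, -4261
Second differences: -554, -740, -950, -1184
Third differences: -186, -210, -234
Fourth differences: -24, -24
The fourth differences are constant, so the polynomial has degree 4.

4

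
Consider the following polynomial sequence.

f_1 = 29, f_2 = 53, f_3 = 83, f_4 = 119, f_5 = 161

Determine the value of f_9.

389

Δ: 24  30  36  42
Δ²: 6  6  6
Constant second difference = 6, so extend:
42 + 6 = 48;  161 + 48 = 209
48 + 6 = 54;  209 + 54 = 263
54 + 6 = 60;  263 + 60 = 323
60 + 6 = 66;  323 + 66 = 389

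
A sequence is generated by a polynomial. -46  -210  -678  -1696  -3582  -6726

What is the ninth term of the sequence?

-28686

D1: -164, -468, -1018, -1886, -3144
D2: -304, -550, -868, -1258
D3: -246, -318, -390
D4: -72, -72
Constant fourth difference = -72, so extend:
-390 − 72 = -462;  -1258 − 462 = -1720;  -3144 − 1720 = -4864;  -6726 − 4864 = -11590
-462 − 72 = -534;  -1720 − 534 = -2254;  -4864 − 2254 = -7118;  -11590 − 7118 = -18708
-534 − 72 = -606;  -2254 − 606 = -2860;  -7118 − 2860 = -9978;  -18708 − 9978 = -28686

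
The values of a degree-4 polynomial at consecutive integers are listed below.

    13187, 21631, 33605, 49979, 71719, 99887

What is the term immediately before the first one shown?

7499

D1: 8444  11974  16374  21740  28168
D2: 3530  4400  5366  6428
D3: 870  966  1062
D4: 96  96
The fourth differences are constant at 96.
Work back: 870 − 96 = 774;  3530 − 774 = 2756;  8444 − 2756 = 5688;  13187 − 5688 = 7499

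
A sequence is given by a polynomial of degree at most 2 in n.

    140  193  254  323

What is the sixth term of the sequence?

53 , 61 , 69
8 , 8
Second differences constant at 8.
69 + 8 = 77;  323 + 77 = 400
77 + 8 = 85;  400 + 85 = 485

485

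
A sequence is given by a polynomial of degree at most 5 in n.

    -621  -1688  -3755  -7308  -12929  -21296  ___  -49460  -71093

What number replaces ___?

-33183

Using the first 6 terms:
First differences: -1067  -2067  -3553  -5621  -8367
Second differences: -1000  -1486  -2068  -2746
Third differences: -486  -582  -678
Fourth differences: -96  -96
Constant fourth difference = -96.
Extend forward: -678 − 96 = -774;  -2746 − 774 = -3520;  -8367 − 3520 = -11887;  -21296 − 11887 = -33183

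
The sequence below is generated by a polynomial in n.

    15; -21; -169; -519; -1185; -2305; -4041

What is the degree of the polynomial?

D1: -36, -148, -350, -666, -1120, -1736
D2: -112, -202, -316, -454, -616
D3: -90, -114, -138, -162
D4: -24, -24, -24
The fourth differences are constant, so the polynomial has degree 4.

4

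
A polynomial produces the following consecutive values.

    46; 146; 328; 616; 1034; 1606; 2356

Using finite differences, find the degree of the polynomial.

3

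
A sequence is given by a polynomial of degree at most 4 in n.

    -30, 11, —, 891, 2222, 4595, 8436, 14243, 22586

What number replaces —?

Using the last 6 terms:
D1: 1331, 2373, 3841, 5807, 8343
D2: 1042, 1468, 1966, 2536
D3: 426, 498, 570
D4: 72, 72
Constant fourth difference = 72.
Extend backward: 426 − 72 = 354;  1042 − 354 = 688;  1331 − 688 = 643;  891 − 643 = 248

248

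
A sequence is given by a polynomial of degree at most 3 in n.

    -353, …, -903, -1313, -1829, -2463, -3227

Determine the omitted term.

-587

Using the last 5 terms:
First differences: -410  -516  -634  -764
Second differences: -106  -118  -130
Third differences: -12  -12
Constant third difference = -12.
Extend backward: -106 + 12 = -94;  -410 + 94 = -316;  -903 + 316 = -587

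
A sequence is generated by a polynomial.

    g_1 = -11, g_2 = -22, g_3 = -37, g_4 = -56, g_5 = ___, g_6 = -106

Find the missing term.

Using the first 4 terms:
Δ: -11  -15  -19
Δ²: -4  -4
Constant second difference = -4.
Extend forward: -19 − 4 = -23;  -56 − 23 = -79

-79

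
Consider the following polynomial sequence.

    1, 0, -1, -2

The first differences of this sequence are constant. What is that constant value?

-1

Δ: -1, -1, -1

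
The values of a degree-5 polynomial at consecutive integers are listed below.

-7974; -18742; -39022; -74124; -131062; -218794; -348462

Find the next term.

First differences: -10768, -20280, -35102, -56938, -87732, -129668
Second differences: -9512, -14822, -21836, -30794, -41936
Third differences: -5310, -7014, -8958, -11142
Fourth differences: -1704, -1944, -2184
Fifth differences: -240, -240
The fifth differences are constant (-240).
-2184 − 240 = -2424;  -11142 − 2424 = -13566;  -41936 − 13566 = -55502;  -129668 − 55502 = -185170;  -348462 − 185170 = -533632

-533632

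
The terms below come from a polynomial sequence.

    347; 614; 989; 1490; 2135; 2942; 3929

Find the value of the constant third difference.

First differences: 267, 375, 501, 645, 807, 987
Second differences: 108, 126, 144, 162, 180
Third differences: 18, 18, 18, 18

18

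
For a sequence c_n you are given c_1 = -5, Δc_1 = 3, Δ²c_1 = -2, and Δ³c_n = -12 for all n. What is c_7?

-257

Build the table forward from the leading diagonal:
Third differences: -12, -12, -12, -12, -12, -12, -12
Second differences: -2, -14, -26, -38, -50, -62, -74
First differences: 3, 1, -13, -39, -77, -127, -189
c: -5, -2, -1, -14, -53, -130, -257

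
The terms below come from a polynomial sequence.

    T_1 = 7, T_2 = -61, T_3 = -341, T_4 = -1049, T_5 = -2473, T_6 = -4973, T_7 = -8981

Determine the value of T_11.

-51253

First differences: -68, -280, -708, -1424, -2500, -4008
Second differences: -212, -428, -716, -1076, -1508
Third differences: -216, -288, -360, -432
Fourth differences: -72, -72, -72
Fourth differences constant at -72.
-432 − 72 = -504;  -1508 − 504 = -2012;  -4008 − 2012 = -6020;  -8981 − 6020 = -15001
-504 − 72 = -576;  -2012 − 576 = -2588;  -6020 − 2588 = -8608;  -15001 − 8608 = -23609
-576 − 72 = -648;  -2588 − 648 = -3236;  -8608 − 3236 = -11844;  -23609 − 11844 = -35453
-648 − 72 = -720;  -3236 − 720 = -3956;  -11844 − 3956 = -15800;  -35453 − 15800 = -51253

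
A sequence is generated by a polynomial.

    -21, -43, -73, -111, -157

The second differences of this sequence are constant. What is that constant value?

First differences: -22, -30, -38, -46
Second differences: -8, -8, -8

-8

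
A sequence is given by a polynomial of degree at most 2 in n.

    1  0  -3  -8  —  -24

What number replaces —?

-15

Using the first 4 terms:
Δ: -1  -3  -5
Δ²: -2  -2
Constant second difference = -2.
Extend forward: -5 − 2 = -7;  -8 − 7 = -15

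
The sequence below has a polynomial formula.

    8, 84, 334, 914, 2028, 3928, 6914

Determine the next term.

Δ: 76, 250, 580, 1114, 1900, 2986
Δ²: 174, 330, 534, 786, 1086
Δ³: 156, 204, 252, 300
Δ⁴: 48, 48, 48
Fourth differences constant at 48.
300 + 48 = 348;  1086 + 348 = 1434;  2986 + 1434 = 4420;  6914 + 4420 = 11334

11334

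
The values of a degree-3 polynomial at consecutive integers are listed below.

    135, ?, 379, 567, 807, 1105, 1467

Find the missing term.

Using the last 5 terms:
D1: 188, 240, 298, 362
D2: 52, 58, 64
D3: 6, 6
Constant third difference = 6.
Extend backward: 52 − 6 = 46;  188 − 46 = 142;  379 − 142 = 237

237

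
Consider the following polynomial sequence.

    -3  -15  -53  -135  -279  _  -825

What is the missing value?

Using the first 5 terms:
First differences: -12, -38, -82, -144
Second differences: -26, -44, -62
Third differences: -18, -18
Constant third difference = -18.
Extend forward: -62 − 18 = -80;  -144 − 80 = -224;  -279 − 224 = -503

-503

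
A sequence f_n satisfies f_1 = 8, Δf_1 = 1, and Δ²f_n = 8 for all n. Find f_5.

60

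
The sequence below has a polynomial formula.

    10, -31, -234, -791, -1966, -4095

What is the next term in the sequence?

Δ: -41, -203, -557, -1175, -2129
Δ²: -162, -354, -618, -954
Δ³: -192, -264, -336
Δ⁴: -72, -72
Constant fourth difference = -72, so extend:
-336 − 72 = -408;  -954 − 408 = -1362;  -2129 − 1362 = -3491;  -4095 − 3491 = -7586

-7586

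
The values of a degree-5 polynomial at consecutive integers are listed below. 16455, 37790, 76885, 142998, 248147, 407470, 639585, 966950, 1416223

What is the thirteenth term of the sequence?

First differences: 21335 , 39095 , 66113 , 105149 , 159323 , 232115 , 327365 , 449273
Second differences: 17760 , 27018 , 39036 , 54174 , 72792 , 95250 , 121908
Third differences: 9258 , 12018 , 15138 , 18618 , 22458 , 26658
Fourth differences: 2760 , 3120 , 3480 , 3840 , 4200
Fifth differences: 360 , 360 , 360 , 360
Constant fifth difference = 360, so extend:
4200 + 360 = 4560;  26658 + 4560 = 31218;  121908 + 31218 = 153126;  449273 + 153126 = 602399;  1416223 + 602399 = 2018622
4560 + 360 = 4920;  31218 + 4920 = 36138;  153126 + 36138 = 189264;  602399 + 189264 = 791663;  2018622 + 791663 = 2810285
4920 + 360 = 5280;  36138 + 5280 = 41418;  189264 + 41418 = 230682;  791663 + 230682 = 1022345;  2810285 + 1022345 = 3832630
5280 + 360 = 5640;  41418 + 5640 = 47058;  230682 + 47058 = 277740;  1022345 + 277740 = 1300085;  3832630 + 1300085 = 5132715

5132715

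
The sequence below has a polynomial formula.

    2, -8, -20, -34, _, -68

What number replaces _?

Using the first 4 terms:
First differences: -10, -12, -14
Second differences: -2, -2
Constant second difference = -2.
Extend forward: -14 − 2 = -16;  -34 − 16 = -50

-50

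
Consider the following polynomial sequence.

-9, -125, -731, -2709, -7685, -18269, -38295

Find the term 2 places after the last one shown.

-116, -606, -1978, -4976, -10584, -20026
-490, -1372, -2998, -5608, -9442
-882, -1626, -2610, -3834
-744, -984, -1224
-240, -240
Fifth differences constant at -240.
-1224 − 240 = -1464;  -3834 − 1464 = -5298;  -9442 − 5298 = -14740;  -20026 − 14740 = -34766;  -38295 − 34766 = -73061
-1464 − 240 = -1704;  -5298 − 1704 = -7002;  -14740 − 7002 = -21742;  -34766 − 21742 = -56508;  -73061 − 56508 = -129569

-129569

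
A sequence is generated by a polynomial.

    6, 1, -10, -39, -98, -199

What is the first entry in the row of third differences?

First differences: -5, -11, -29, -59, -101
Second differences: -6, -18, -30, -42
Third differences: -12, -12, -12

-12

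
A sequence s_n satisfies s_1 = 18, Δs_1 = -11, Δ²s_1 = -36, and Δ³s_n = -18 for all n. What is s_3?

-40

Build the table forward from the leading diagonal:
Third differences: -18, -18, -18
Second differences: -36, -54, -72
First differences: -11, -47, -101
s: 18, 7, -40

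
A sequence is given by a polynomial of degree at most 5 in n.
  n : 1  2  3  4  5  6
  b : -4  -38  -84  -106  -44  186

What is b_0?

D1: -34, -46, -22, 62, 230
D2: -12, 24, 84, 168
D3: 36, 60, 84
D4: 24, 24
The fourth differences are constant at 24.
Work back: 36 − 24 = 12;  -12 − 12 = -24;  -34 + 24 = -10;  -4 + 10 = 6

6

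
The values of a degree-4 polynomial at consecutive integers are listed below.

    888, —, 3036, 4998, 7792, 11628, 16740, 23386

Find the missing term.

Using the last 6 terms:
Δ: 1962  2794  3836  5112  6646
Δ²: 832  1042  1276  1534
Δ³: 210  234  258
Δ⁴: 24  24
Constant fourth difference = 24.
Extend backward: 210 − 24 = 186;  832 − 186 = 646;  1962 − 646 = 1316;  3036 − 1316 = 1720

1720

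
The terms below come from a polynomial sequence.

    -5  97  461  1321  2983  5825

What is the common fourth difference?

First differences: 102, 364, 860, 1662, 2842
Second differences: 262, 496, 802, 1180
Third differences: 234, 306, 378
Fourth differences: 72, 72

72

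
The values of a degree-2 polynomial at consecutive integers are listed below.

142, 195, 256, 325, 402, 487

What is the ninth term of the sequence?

790

Δ: 53, 61, 69, 77, 85
Δ²: 8, 8, 8, 8
Constant second difference = 8, so extend:
85 + 8 = 93;  487 + 93 = 580
93 + 8 = 101;  580 + 101 = 681
101 + 8 = 109;  681 + 109 = 790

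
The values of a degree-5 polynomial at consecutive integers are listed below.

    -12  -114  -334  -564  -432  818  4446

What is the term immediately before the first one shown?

D1: -102  -220  -230  132  1250  3628
D2: -118  -10  362  1118  2378
D3: 108  372  756  1260
D4: 264  384  504
D5: 120  120
The fifth differences are constant at 120.
Work back: 264 − 120 = 144;  108 − 144 = -36;  -118 + 36 = -82;  -102 + 82 = -20;  -12 + 20 = 8

8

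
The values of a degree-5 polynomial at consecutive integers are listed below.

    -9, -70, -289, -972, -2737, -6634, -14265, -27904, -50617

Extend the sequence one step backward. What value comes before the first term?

8

Δ: -61, -219, -683, -1765, -3897, -7631, -13639, -22713
Δ²: -158, -464, -1082, -2132, -3734, -6008, -9074
Δ³: -306, -618, -1050, -1602, -2274, -3066
Δ⁴: -312, -432, -552, -672, -792
Δ⁵: -120, -120, -120, -120
The fifth differences are constant at -120.
Work back: -312 + 120 = -192;  -306 + 192 = -114;  -158 + 114 = -44;  -61 + 44 = -17;  -9 + 17 = 8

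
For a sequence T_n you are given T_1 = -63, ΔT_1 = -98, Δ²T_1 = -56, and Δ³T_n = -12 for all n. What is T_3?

-315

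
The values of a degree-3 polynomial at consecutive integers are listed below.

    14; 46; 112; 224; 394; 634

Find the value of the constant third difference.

12

D1: 32, 66, 112, 170, 240
D2: 34, 46, 58, 70
D3: 12, 12, 12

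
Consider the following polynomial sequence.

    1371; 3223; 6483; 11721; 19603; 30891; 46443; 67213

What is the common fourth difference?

D1: 1852, 3260, 5238, 7882, 11288, 15552, 20770
D2: 1408, 1978, 2644, 3406, 4264, 5218
D3: 570, 666, 762, 858, 954
D4: 96, 96, 96, 96

96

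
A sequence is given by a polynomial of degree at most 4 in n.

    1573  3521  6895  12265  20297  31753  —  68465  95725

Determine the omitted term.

47491

Using the first 6 terms:
1948  3374  5370  8032  11456
1426  1996  2662  3424
570  666  762
96  96
Constant fourth difference = 96.
Extend forward: 762 + 96 = 858;  3424 + 858 = 4282;  11456 + 4282 = 15738;  31753 + 15738 = 47491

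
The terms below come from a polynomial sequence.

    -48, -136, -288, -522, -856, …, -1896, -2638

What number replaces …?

Using the first 5 terms:
First differences: -88  -152  -234  -334
Second differences: -64  -82  -100
Third differences: -18  -18
Constant third difference = -18.
Extend forward: -100 − 18 = -118;  -334 − 118 = -452;  -856 − 452 = -1308

-1308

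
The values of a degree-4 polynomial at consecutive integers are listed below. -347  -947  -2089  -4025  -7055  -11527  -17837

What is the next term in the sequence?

-26429

D1: -600, -1142, -1936, -3030, -4472, -6310
D2: -542, -794, -1094, -1442, -1838
D3: -252, -300, -348, -396
D4: -48, -48, -48
Fourth differences constant at -48.
-396 − 48 = -444;  -1838 − 444 = -2282;  -6310 − 2282 = -8592;  -17837 − 8592 = -26429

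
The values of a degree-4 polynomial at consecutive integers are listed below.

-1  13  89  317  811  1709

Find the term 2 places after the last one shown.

D1: 14, 76, 228, 494, 898
D2: 62, 152, 266, 404
D3: 90, 114, 138
D4: 24, 24
Fourth differences constant at 24.
138 + 24 = 162;  404 + 162 = 566;  898 + 566 = 1464;  1709 + 1464 = 3173
162 + 24 = 186;  566 + 186 = 752;  1464 + 752 = 2216;  3173 + 2216 = 5389

5389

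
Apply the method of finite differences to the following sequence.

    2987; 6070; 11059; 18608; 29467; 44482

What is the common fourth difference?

96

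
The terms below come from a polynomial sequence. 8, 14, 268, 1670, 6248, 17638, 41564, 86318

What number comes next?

163240

D1: 6 , 254 , 1402 , 4578 , 11390 , 23926 , 44754
D2: 248 , 1148 , 3176 , 6812 , 12536 , 20828
D3: 900 , 2028 , 3636 , 5724 , 8292
D4: 1128 , 1608 , 2088 , 2568
D5: 480 , 480 , 480
Fifth differences constant at 480.
2568 + 480 = 3048;  8292 + 3048 = 11340;  20828 + 11340 = 32168;  44754 + 32168 = 76922;  86318 + 76922 = 163240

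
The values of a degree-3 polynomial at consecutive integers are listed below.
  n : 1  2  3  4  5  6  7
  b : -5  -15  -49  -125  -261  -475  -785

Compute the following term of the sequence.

-1209

D1: -10, -34, -76, -136, -214, -310
D2: -24, -42, -60, -78, -96
D3: -18, -18, -18, -18
The third differences are constant (-18).
-96 − 18 = -114;  -310 − 114 = -424;  -785 − 424 = -1209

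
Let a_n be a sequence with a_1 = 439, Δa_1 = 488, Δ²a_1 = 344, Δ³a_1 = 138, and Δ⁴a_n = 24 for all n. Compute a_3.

Build the table forward from the leading diagonal:
Δ⁴: 24  24  24
Δ³: 138  162  186
Δ²: 344  482  644
Δ: 488  832  1314
a: 439  927  1759

1759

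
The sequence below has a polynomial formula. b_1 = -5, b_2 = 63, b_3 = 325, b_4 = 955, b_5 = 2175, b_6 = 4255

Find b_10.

First differences: 68  262  630  1220  2080
Second differences: 194  368  590  860
Third differences: 174  222  270
Fourth differences: 48  48
The fourth differences are constant (48).
270 + 48 = 318;  860 + 318 = 1178;  2080 + 1178 = 3258;  4255 + 3258 = 7513
318 + 48 = 366;  1178 + 366 = 1544;  3258 + 1544 = 4802;  7513 + 4802 = 12315
366 + 48 = 414;  1544 + 414 = 1958;  4802 + 1958 = 6760;  12315 + 6760 = 19075
414 + 48 = 462;  1958 + 462 = 2420;  6760 + 2420 = 9180;  19075 + 9180 = 28255

28255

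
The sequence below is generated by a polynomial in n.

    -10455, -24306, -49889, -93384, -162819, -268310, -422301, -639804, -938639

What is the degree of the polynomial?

First differences: -13851, -25583, -43495, -69435, -105491, -153991, -217503, -298835
Second differences: -11732, -17912, -25940, -36056, -48500, -63512, -81332
Third differences: -6180, -8028, -10116, -12444, -15012, -17820
Fourth differences: -1848, -2088, -2328, -2568, -2808
Fifth differences: -240, -240, -240, -240
The fifth differences are constant, so the polynomial has degree 5.

5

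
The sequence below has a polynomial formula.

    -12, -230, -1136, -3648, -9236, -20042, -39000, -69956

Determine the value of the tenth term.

-188526

-218, -906, -2512, -5588, -10806, -18958, -30956
-688, -1606, -3076, -5218, -8152, -11998
-918, -1470, -2142, -2934, -3846
-552, -672, -792, -912
-120, -120, -120
The fifth differences are constant (-120).
-912 − 120 = -1032;  -3846 − 1032 = -4878;  -11998 − 4878 = -16876;  -30956 − 16876 = -47832;  -69956 − 47832 = -117788
-1032 − 120 = -1152;  -4878 − 1152 = -6030;  -16876 − 6030 = -22906;  -47832 − 22906 = -70738;  -117788 − 70738 = -188526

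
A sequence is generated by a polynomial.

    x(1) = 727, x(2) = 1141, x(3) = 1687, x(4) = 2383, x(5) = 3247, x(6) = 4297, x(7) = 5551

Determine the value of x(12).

15511

414  546  696  864  1050  1254
132  150  168  186  204
18  18  18  18
Third differences constant at 18.
204 + 18 = 222;  1254 + 222 = 1476;  5551 + 1476 = 7027
222 + 18 = 240;  1476 + 240 = 1716;  7027 + 1716 = 8743
240 + 18 = 258;  1716 + 258 = 1974;  8743 + 1974 = 10717
258 + 18 = 276;  1974 + 276 = 2250;  10717 + 2250 = 12967
276 + 18 = 294;  2250 + 294 = 2544;  12967 + 2544 = 15511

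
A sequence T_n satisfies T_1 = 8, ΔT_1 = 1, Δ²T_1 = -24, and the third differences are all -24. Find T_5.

Build the table forward from the leading diagonal:
Third differences: -24  -24  -24  -24  -24
Second differences: -24  -48  -72  -96  -120
First differences: 1  -23  -71  -143  -239
T: 8  9  -14  -85  -228

-228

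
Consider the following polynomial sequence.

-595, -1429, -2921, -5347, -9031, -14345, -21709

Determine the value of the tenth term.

-61021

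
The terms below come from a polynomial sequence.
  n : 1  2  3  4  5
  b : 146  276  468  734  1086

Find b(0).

D1: 130, 192, 266, 352
D2: 62, 74, 86
D3: 12, 12
The third differences are constant at 12.
Work back: 62 − 12 = 50;  130 − 50 = 80;  146 − 80 = 66

66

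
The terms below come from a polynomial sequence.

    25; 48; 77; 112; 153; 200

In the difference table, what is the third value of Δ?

35

Δ: 23, 29, 35, 41, 47
Δ²: 6, 6, 6, 6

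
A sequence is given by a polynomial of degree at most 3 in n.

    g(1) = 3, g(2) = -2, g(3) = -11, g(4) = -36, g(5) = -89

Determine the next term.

D1: -5 , -9 , -25 , -53
D2: -4 , -16 , -28
D3: -12 , -12
The third differences are constant (-12).
-28 − 12 = -40;  -53 − 40 = -93;  -89 − 93 = -182

-182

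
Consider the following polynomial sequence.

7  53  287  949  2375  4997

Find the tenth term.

First differences: 46, 234, 662, 1426, 2622
Second differences: 188, 428, 764, 1196
Third differences: 240, 336, 432
Fourth differences: 96, 96
The fourth differences are constant (96).
432 + 96 = 528;  1196 + 528 = 1724;  2622 + 1724 = 4346;  4997 + 4346 = 9343
528 + 96 = 624;  1724 + 624 = 2348;  4346 + 2348 = 6694;  9343 + 6694 = 16037
624 + 96 = 720;  2348 + 720 = 3068;  6694 + 3068 = 9762;  16037 + 9762 = 25799
720 + 96 = 816;  3068 + 816 = 3884;  9762 + 3884 = 13646;  25799 + 13646 = 39445

39445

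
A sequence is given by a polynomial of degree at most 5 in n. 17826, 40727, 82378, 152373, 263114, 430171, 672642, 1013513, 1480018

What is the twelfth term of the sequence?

D1: 22901 , 41651 , 69995 , 110741 , 167057 , 242471 , 340871 , 466505
D2: 18750 , 28344 , 40746 , 56316 , 75414 , 98400 , 125634
D3: 9594 , 12402 , 15570 , 19098 , 22986 , 27234
D4: 2808 , 3168 , 3528 , 3888 , 4248
D5: 360 , 360 , 360 , 360
Fifth differences constant at 360.
4248 + 360 = 4608;  27234 + 4608 = 31842;  125634 + 31842 = 157476;  466505 + 157476 = 623981;  1480018 + 623981 = 2103999
4608 + 360 = 4968;  31842 + 4968 = 36810;  157476 + 36810 = 194286;  623981 + 194286 = 818267;  2103999 + 818267 = 2922266
4968 + 360 = 5328;  36810 + 5328 = 42138;  194286 + 42138 = 236424;  818267 + 236424 = 1054691;  2922266 + 1054691 = 3976957

3976957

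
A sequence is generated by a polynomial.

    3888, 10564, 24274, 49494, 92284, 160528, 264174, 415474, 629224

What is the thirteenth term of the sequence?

2507124

D1: 6676  13710  25220  42790  68244  103646  151300  213750
D2: 7034  11510  17570  25454  35402  47654  62450
D3: 4476  6060  7884  9948  12252  14796
D4: 1584  1824  2064  2304  2544
D5: 240  240  240  240
Constant fifth difference = 240, so extend:
2544 + 240 = 2784;  14796 + 2784 = 17580;  62450 + 17580 = 80030;  213750 + 80030 = 293780;  629224 + 293780 = 923004
2784 + 240 = 3024;  17580 + 3024 = 20604;  80030 + 20604 = 100634;  293780 + 100634 = 394414;  923004 + 394414 = 1317418
3024 + 240 = 3264;  20604 + 3264 = 23868;  100634 + 23868 = 124502;  394414 + 124502 = 518916;  1317418 + 518916 = 1836334
3264 + 240 = 3504;  23868 + 3504 = 27372;  124502 + 27372 = 151874;  518916 + 151874 = 670790;  1836334 + 670790 = 2507124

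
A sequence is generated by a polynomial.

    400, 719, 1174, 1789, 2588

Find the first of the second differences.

First differences: 319, 455, 615, 799
Second differences: 136, 160, 184
Third differences: 24, 24

136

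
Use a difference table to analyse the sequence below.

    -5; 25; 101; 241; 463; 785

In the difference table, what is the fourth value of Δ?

222

D1: 30, 76, 140, 222, 322
D2: 46, 64, 82, 100
D3: 18, 18, 18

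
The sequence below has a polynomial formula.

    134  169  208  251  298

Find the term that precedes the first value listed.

103

35, 39, 43, 47
4, 4, 4
The second differences are constant at 4.
Work back: 35 − 4 = 31;  134 − 31 = 103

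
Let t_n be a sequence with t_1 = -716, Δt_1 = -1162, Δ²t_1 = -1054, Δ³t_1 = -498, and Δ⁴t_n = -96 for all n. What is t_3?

-4094

Build the table forward from the leading diagonal:
D4: -96  -96  -96
D3: -498  -594  -690
D2: -1054  -1552  -2146
D1: -1162  -2216  -3768
t: -716  -1878  -4094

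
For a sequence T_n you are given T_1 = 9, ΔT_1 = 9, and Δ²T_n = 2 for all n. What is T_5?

57

Build the table forward from the leading diagonal:
Second differences: 2, 2, 2, 2, 2
First differences: 9, 11, 13, 15, 17
T: 9, 18, 29, 42, 57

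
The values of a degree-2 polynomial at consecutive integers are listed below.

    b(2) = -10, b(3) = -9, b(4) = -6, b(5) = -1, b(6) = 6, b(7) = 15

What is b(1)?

-9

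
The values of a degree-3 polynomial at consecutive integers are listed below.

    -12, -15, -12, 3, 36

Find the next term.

Δ: -3, 3, 15, 33
Δ²: 6, 12, 18
Δ³: 6, 6
The third differences are constant (6).
18 + 6 = 24;  33 + 24 = 57;  36 + 57 = 93

93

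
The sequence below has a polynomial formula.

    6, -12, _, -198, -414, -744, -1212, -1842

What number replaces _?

-72

Using the last 5 terms:
-216, -330, -468, -630
-114, -138, -162
-24, -24
Constant third difference = -24.
Extend backward: -114 + 24 = -90;  -216 + 90 = -126;  -198 + 126 = -72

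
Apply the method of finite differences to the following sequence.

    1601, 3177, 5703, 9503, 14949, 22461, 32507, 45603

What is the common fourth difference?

48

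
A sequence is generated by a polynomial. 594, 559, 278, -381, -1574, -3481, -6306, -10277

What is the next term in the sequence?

-15646

-35 , -281 , -659 , -1193 , -1907 , -2825 , -3971
-246 , -378 , -534 , -714 , -918 , -1146
-132 , -156 , -180 , -204 , -228
-24 , -24 , -24 , -24
The fourth differences are constant (-24).
-228 − 24 = -252;  -1146 − 252 = -1398;  -3971 − 1398 = -5369;  -10277 − 5369 = -15646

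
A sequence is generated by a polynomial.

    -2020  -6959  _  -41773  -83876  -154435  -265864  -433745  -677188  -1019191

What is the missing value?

-18520

Using the last 7 terms:
Δ: -42103, -70559, -111429, -167881, -243443, -342003
Δ²: -28456, -40870, -56452, -75562, -98560
Δ³: -12414, -15582, -19110, -22998
Δ⁴: -3168, -3528, -3888
Δ⁵: -360, -360
Constant fifth difference = -360.
Extend backward: -3168 + 360 = -2808;  -12414 + 2808 = -9606;  -28456 + 9606 = -18850;  -42103 + 18850 = -23253;  -41773 + 23253 = -18520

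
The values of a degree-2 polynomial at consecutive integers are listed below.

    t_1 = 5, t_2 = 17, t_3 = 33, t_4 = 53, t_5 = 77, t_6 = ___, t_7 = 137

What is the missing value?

105

Using the first 5 terms:
D1: 12, 16, 20, 24
D2: 4, 4, 4
Constant second difference = 4.
Extend forward: 24 + 4 = 28;  77 + 28 = 105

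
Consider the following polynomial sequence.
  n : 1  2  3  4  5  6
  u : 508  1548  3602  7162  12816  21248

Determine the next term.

D1: 1040  2054  3560  5654  8432
D2: 1014  1506  2094  2778
D3: 492  588  684
D4: 96  96
Constant fourth difference = 96, so extend:
684 + 96 = 780;  2778 + 780 = 3558;  8432 + 3558 = 11990;  21248 + 11990 = 33238

33238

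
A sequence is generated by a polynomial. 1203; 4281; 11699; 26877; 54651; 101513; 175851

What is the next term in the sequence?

288189

First differences: 3078, 7418, 15178, 27774, 46862, 74338
Second differences: 4340, 7760, 12596, 19088, 27476
Third differences: 3420, 4836, 6492, 8388
Fourth differences: 1416, 1656, 1896
Fifth differences: 240, 240
Fifth differences constant at 240.
1896 + 240 = 2136;  8388 + 2136 = 10524;  27476 + 10524 = 38000;  74338 + 38000 = 112338;  175851 + 112338 = 288189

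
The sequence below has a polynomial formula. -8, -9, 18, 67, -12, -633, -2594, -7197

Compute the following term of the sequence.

-16368

-1  27  49  -79  -621  -1961  -4603
28  22  -128  -542  -1340  -2642
-6  -150  -414  -798  -1302
-144  -264  -384  -504
-120  -120  -120
The fifth differences are constant (-120).
-504 − 120 = -624;  -1302 − 624 = -1926;  -2642 − 1926 = -4568;  -4603 − 4568 = -9171;  -7197 − 9171 = -16368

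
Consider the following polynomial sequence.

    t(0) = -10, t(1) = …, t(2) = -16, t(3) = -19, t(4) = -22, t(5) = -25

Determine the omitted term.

-13

Using the last 4 terms:
First differences: -3, -3, -3
Constant first difference = -3.
Extend backward: -16 + 3 = -13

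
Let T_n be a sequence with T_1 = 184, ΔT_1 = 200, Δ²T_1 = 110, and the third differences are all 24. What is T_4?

1138

Build the table forward from the leading diagonal:
Third differences: 24  24  24  24
Second differences: 110  134  158  182
First differences: 200  310  444  602
T: 184  384  694  1138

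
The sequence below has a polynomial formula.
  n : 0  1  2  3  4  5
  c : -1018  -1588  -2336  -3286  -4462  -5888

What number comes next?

Δ: -570, -748, -950, -1176, -1426
Δ²: -178, -202, -226, -250
Δ³: -24, -24, -24
Constant third difference = -24, so extend:
-250 − 24 = -274;  -1426 − 274 = -1700;  -5888 − 1700 = -7588

-7588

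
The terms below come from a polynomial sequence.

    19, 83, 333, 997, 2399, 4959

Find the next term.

9193

64, 250, 664, 1402, 2560
186, 414, 738, 1158
228, 324, 420
96, 96
The fourth differences are constant (96).
420 + 96 = 516;  1158 + 516 = 1674;  2560 + 1674 = 4234;  4959 + 4234 = 9193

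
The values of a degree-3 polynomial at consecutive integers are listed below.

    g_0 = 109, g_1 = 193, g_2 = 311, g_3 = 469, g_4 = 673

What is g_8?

First differences: 84 , 118 , 158 , 204
Second differences: 34 , 40 , 46
Third differences: 6 , 6
The third differences are constant (6).
46 + 6 = 52;  204 + 52 = 256;  673 + 256 = 929
52 + 6 = 58;  256 + 58 = 314;  929 + 314 = 1243
58 + 6 = 64;  314 + 64 = 378;  1243 + 378 = 1621
64 + 6 = 70;  378 + 70 = 448;  1621 + 448 = 2069

2069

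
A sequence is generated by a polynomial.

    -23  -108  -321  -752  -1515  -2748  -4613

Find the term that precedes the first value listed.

0

Δ: -85  -213  -431  -763  -1233  -1865
Δ²: -128  -218  -332  -470  -632
Δ³: -90  -114  -138  -162
Δ⁴: -24  -24  -24
The fourth differences are constant at -24.
Work back: -90 + 24 = -66;  -128 + 66 = -62;  -85 + 62 = -23;  -23 + 23 = 0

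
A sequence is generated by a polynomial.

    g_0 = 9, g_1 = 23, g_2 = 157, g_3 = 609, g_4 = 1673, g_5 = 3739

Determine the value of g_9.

Δ: 14  134  452  1064  2066
Δ²: 120  318  612  1002
Δ³: 198  294  390
Δ⁴: 96  96
Constant fourth difference = 96, so extend:
390 + 96 = 486;  1002 + 486 = 1488;  2066 + 1488 = 3554;  3739 + 3554 = 7293
486 + 96 = 582;  1488 + 582 = 2070;  3554 + 2070 = 5624;  7293 + 5624 = 12917
582 + 96 = 678;  2070 + 678 = 2748;  5624 + 2748 = 8372;  12917 + 8372 = 21289
678 + 96 = 774;  2748 + 774 = 3522;  8372 + 3522 = 11894;  21289 + 11894 = 33183

33183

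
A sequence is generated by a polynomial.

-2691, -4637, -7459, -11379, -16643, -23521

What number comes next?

-32307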